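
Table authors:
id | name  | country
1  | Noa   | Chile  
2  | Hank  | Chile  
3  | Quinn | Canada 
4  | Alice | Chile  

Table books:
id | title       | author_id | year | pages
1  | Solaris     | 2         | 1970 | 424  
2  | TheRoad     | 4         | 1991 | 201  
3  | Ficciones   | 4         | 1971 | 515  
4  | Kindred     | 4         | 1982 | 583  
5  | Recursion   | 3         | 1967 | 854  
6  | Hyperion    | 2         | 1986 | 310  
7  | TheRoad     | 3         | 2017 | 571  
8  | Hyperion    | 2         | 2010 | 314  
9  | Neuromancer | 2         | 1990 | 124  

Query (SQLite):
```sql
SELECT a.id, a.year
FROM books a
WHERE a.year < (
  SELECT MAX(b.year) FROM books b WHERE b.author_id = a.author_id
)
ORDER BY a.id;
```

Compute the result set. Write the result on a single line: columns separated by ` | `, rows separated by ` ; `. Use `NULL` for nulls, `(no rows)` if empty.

1 | 1970 ; 3 | 1971 ; 4 | 1982 ; 5 | 1967 ; 6 | 1986 ; 9 | 1990

For each books row a, compute MAX(year) over rows sharing a.author_id.
Keep row a if a.year < that per-group MAX.
  author_id=2: MAX(year) = 2010
  author_id=3: MAX(year) = 2017
  author_id=4: MAX(year) = 1991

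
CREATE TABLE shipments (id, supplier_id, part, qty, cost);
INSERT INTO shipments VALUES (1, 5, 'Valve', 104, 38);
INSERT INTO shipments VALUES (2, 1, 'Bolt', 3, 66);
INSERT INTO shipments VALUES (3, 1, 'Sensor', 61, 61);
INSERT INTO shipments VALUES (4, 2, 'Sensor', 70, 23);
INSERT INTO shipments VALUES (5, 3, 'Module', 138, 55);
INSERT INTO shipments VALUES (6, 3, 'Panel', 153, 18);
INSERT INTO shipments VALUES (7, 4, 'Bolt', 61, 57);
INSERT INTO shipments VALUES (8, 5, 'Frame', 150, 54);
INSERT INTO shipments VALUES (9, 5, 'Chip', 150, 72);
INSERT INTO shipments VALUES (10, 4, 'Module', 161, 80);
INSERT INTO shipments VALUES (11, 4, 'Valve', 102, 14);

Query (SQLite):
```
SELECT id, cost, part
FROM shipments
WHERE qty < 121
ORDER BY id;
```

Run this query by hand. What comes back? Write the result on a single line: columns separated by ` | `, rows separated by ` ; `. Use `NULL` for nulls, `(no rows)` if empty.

qty < 121: ids {1, 2, 3, 4, 7, 11}

1 | 38 | Valve ; 2 | 66 | Bolt ; 3 | 61 | Sensor ; 4 | 23 | Sensor ; 7 | 57 | Bolt ; 11 | 14 | Valve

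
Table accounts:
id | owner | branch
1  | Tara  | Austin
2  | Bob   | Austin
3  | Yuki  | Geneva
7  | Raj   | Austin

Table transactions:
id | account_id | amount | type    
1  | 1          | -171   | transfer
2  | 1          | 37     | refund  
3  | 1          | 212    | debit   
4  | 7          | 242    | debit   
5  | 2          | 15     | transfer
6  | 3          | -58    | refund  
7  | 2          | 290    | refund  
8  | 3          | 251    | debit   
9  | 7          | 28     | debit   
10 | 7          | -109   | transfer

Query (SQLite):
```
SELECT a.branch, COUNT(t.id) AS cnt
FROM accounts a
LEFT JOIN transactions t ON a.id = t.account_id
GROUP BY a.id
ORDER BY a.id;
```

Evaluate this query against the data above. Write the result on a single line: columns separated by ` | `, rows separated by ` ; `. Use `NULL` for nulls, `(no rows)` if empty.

Austin | 3 ; Austin | 2 ; Geneva | 2 ; Austin | 3

LEFT JOIN keeps every accounts row; unmatched ones get NULL for transactions columns.
Group by accounts.id and compute COUNT(t.id). COUNT(col) of an all-NULL group is 0.
  1: ids {1, 2, 3} → COUNT(t.id)=3
  2: ids {5, 7} → COUNT(t.id)=2
  3: ids {6, 8} → COUNT(t.id)=2
  7: ids {4, 9, 10} → COUNT(t.id)=3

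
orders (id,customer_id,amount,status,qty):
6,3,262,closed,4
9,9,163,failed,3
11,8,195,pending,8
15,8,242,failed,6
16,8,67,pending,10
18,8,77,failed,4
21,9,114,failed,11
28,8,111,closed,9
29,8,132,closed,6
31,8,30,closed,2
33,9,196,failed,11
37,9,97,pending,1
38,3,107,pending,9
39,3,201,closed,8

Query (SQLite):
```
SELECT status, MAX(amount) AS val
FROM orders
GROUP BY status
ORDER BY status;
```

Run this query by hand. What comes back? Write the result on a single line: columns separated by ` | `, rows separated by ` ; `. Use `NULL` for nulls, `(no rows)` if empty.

Partition orders by status; compute MAX(amount) within each group.
  closed: ids {6, 28, 29, 31, 39} → MAX(amount)=262
  failed: ids {9, 15, 18, 21, 33} → MAX(amount)=242
  pending: ids {11, 16, 37, 38} → MAX(amount)=195

closed | 262 ; failed | 242 ; pending | 195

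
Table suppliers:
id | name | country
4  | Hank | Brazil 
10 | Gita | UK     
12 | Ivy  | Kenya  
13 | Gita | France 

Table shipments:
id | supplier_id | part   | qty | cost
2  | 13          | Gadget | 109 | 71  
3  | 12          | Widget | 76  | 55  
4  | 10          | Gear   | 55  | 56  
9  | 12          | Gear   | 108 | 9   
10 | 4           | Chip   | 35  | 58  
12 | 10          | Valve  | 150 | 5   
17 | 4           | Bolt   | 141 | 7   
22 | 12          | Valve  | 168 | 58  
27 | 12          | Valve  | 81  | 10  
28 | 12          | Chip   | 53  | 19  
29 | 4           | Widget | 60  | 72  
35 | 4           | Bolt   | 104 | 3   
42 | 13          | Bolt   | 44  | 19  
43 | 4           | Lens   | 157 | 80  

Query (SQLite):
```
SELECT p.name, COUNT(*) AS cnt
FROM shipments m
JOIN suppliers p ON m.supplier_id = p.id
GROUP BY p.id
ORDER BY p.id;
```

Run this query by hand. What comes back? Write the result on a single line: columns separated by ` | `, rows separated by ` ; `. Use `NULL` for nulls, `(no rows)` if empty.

Join each shipments row to its suppliers via supplier_id.
Group joined rows by suppliers.id; compute COUNT(*) per group.
  4: ids {10, 17, 29, 35, 43} → COUNT(*)=5
  10: ids {4, 12} → COUNT(*)=2
  12: ids {3, 9, 22, 27, 28} → COUNT(*)=5
  13: ids {2, 42} → COUNT(*)=2

Hank | 5 ; Gita | 2 ; Ivy | 5 ; Gita | 2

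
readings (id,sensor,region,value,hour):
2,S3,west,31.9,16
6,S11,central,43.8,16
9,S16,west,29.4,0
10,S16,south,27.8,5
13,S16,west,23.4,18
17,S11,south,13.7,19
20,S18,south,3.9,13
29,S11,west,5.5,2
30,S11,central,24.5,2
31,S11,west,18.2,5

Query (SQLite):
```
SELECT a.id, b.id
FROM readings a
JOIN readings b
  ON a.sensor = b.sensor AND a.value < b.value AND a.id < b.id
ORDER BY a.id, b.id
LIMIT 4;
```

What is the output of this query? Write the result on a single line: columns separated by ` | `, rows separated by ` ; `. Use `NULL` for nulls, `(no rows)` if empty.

Pairs (a,b) with same sensor, a.value < b.value, a.id < b.id.
sensor groups: S11:{6,17,29,30,31} S16:{9,10,13} S18:{20} S3:{2}
Ordered by (a.id, b.id); first 4.

17 | 30 ; 17 | 31 ; 29 | 30 ; 29 | 31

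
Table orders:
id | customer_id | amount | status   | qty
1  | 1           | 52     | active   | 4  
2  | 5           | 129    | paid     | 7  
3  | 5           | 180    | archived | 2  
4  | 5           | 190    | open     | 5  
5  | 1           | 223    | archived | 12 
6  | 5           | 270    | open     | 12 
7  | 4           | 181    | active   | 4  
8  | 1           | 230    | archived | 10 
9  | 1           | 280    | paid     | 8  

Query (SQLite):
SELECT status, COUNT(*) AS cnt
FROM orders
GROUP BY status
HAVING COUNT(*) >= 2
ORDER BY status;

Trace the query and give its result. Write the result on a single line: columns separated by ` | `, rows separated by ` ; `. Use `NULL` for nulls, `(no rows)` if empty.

Partition orders by status; compute COUNT(*) within each group.
HAVING: keep groups with count ≥ 2.
  active: ids {1, 7} → COUNT(*)=2
  archived: ids {3, 5, 8} → COUNT(*)=3
  open: ids {4, 6} → COUNT(*)=2
  paid: ids {2, 9} → COUNT(*)=2

active | 2 ; archived | 3 ; open | 2 ; paid | 2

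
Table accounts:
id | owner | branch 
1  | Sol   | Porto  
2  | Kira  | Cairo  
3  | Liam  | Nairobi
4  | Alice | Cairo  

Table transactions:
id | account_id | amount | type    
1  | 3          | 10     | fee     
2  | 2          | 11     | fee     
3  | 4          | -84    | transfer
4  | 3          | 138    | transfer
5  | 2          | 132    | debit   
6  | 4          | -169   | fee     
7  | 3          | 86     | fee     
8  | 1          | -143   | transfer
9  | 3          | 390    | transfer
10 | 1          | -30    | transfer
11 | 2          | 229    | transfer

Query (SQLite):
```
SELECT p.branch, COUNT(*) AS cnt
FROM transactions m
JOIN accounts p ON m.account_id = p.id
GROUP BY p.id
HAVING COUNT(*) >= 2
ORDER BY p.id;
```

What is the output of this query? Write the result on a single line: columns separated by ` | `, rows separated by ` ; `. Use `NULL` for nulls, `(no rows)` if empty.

Join each transactions row to its accounts via account_id.
Group joined rows by accounts.id; compute COUNT(*) per group.
HAVING: keep groups with count ≥ 2.
  1: ids {8, 10} → COUNT(*)=2
  2: ids {2, 5, 11} → COUNT(*)=3
  3: ids {1, 4, 7, 9} → COUNT(*)=4
  4: ids {3, 6} → COUNT(*)=2

Porto | 2 ; Cairo | 3 ; Nairobi | 4 ; Cairo | 2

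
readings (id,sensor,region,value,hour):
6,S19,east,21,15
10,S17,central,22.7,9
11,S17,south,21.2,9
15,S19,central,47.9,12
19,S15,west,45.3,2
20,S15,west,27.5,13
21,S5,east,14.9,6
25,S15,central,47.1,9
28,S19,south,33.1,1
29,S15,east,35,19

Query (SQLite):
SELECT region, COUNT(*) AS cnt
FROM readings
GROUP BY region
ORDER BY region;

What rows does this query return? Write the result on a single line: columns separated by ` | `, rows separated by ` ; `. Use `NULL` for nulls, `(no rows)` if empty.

Partition readings by region; compute COUNT(*) within each group.
  central: ids {10, 15, 25} → COUNT(*)=3
  east: ids {6, 21, 29} → COUNT(*)=3
  south: ids {11, 28} → COUNT(*)=2
  west: ids {19, 20} → COUNT(*)=2

central | 3 ; east | 3 ; south | 2 ; west | 2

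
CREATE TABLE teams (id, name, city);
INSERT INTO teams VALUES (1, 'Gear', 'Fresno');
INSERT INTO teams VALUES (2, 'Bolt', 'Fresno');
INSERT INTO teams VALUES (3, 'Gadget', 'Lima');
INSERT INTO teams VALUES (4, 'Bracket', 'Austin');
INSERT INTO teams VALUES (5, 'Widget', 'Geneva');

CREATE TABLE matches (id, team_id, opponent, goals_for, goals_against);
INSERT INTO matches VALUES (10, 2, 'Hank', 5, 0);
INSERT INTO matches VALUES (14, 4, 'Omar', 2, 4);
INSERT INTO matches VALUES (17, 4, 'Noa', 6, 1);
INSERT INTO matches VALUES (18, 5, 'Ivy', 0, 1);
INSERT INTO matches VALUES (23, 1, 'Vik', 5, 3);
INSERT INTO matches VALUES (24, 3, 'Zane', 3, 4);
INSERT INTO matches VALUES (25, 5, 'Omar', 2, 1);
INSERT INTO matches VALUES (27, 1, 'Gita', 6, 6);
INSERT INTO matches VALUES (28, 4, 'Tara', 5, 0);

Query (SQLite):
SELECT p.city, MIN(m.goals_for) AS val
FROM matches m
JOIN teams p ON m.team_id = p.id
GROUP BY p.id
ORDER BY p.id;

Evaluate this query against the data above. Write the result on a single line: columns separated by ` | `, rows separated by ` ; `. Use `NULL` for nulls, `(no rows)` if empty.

Fresno | 5 ; Fresno | 5 ; Lima | 3 ; Austin | 2 ; Geneva | 0

Join each matches row to its teams via team_id.
Group joined rows by teams.id; compute MIN(m.goals_for) per group.
  1: ids {23, 27} → MIN(m.goals_for)=5
  2: ids {10} → MIN(m.goals_for)=5
  3: ids {24} → MIN(m.goals_for)=3
  4: ids {14, 17, 28} → MIN(m.goals_for)=2
  5: ids {18, 25} → MIN(m.goals_for)=0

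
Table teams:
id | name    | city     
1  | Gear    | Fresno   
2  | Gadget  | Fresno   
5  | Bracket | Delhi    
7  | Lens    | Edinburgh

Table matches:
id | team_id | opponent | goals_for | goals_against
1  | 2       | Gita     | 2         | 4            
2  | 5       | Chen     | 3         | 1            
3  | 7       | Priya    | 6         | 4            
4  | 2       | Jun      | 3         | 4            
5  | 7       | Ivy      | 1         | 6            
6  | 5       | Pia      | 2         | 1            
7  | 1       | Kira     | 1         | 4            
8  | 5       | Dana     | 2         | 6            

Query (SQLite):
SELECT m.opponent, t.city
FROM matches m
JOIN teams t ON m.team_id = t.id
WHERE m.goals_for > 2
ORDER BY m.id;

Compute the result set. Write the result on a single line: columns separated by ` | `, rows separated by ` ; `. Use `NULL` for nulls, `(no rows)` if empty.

Each matches row matches the teams row where team_id = teams.id.
Then keep rows with m.goals_for > 2.

Chen | Delhi ; Priya | Edinburgh ; Jun | Fresno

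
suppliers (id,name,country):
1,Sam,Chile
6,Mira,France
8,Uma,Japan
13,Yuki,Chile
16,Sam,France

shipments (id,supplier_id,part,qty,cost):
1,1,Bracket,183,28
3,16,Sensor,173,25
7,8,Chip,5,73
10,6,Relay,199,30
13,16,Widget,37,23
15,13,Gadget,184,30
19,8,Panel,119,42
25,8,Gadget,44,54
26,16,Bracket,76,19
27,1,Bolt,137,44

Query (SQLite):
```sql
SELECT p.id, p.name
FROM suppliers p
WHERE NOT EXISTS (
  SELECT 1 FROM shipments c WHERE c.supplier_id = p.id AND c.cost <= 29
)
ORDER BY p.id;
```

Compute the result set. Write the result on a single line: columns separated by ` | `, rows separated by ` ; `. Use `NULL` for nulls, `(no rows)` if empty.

For each suppliers row, check whether any shipments with matching supplier_id has cost <= 29.
Keep rows where that is false.

6 | Mira ; 8 | Uma ; 13 | Yuki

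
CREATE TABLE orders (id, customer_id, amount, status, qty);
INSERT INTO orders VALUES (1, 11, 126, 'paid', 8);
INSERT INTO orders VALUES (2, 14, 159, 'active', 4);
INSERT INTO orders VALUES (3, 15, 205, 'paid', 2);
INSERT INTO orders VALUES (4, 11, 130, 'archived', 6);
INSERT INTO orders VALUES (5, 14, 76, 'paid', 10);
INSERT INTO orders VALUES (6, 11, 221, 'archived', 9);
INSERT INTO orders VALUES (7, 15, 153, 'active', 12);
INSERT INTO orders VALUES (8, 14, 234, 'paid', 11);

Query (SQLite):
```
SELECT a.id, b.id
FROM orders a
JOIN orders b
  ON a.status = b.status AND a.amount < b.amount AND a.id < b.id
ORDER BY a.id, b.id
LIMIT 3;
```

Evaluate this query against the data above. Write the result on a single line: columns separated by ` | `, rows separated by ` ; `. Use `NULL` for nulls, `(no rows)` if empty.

1 | 3 ; 1 | 8 ; 3 | 8

Pairs (a,b) with same status, a.amount < b.amount, a.id < b.id.
status groups: active:{2,7} archived:{4,6} paid:{1,3,5,8}
Ordered by (a.id, b.id); first 3.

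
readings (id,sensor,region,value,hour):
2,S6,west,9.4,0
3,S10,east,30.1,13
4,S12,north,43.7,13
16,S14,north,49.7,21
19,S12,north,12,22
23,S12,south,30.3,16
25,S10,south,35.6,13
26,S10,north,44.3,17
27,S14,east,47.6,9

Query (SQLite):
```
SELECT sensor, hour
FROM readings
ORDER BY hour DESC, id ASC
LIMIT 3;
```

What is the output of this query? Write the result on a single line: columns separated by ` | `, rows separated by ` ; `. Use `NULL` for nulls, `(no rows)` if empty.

S12 | 22 ; S14 | 21 ; S10 | 17

Sort by hour desc, tiebreak id asc: (22, id=19), (21, id=16), (17, id=26), (16, id=23), (13, id=3), (13, id=4) …. Take first 3.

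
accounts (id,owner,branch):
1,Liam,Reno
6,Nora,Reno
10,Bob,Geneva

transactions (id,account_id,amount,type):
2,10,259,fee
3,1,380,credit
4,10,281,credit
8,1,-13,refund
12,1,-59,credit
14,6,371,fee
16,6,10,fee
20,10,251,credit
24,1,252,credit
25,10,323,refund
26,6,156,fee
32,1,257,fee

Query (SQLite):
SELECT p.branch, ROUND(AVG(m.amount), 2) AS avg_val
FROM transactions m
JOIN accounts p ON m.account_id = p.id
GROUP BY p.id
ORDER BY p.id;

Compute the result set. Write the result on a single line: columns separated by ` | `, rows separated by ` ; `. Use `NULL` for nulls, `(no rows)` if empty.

Reno | 163.4 ; Reno | 179 ; Geneva | 278.5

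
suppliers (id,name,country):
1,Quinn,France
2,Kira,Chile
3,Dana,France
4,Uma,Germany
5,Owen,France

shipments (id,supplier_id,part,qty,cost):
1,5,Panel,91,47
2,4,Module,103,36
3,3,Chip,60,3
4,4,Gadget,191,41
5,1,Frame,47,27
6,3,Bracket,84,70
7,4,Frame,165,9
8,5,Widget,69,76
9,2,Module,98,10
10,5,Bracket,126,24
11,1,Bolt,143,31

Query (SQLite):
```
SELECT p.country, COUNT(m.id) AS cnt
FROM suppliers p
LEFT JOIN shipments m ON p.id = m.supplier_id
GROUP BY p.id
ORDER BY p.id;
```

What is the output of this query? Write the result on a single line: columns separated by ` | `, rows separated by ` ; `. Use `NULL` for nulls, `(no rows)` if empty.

France | 2 ; Chile | 1 ; France | 2 ; Germany | 3 ; France | 3

LEFT JOIN keeps every suppliers row; unmatched ones get NULL for shipments columns.
Group by suppliers.id and compute COUNT(m.id). COUNT(col) of an all-NULL group is 0.
  1: ids {5, 11} → COUNT(m.id)=2
  2: ids {9} → COUNT(m.id)=1
  3: ids {3, 6} → COUNT(m.id)=2
  4: ids {2, 4, 7} → COUNT(m.id)=3
  5: ids {1, 8, 10} → COUNT(m.id)=3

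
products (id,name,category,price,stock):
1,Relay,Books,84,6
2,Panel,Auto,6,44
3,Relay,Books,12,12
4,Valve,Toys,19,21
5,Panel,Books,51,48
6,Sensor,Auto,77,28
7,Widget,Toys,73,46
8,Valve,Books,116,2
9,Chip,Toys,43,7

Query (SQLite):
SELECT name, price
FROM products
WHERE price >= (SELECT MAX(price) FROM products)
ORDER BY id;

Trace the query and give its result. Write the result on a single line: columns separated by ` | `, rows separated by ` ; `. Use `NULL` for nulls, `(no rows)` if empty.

Scalar subquery: MAX(price) over all products rows = 116.
Keep rows where price >= that value.

Valve | 116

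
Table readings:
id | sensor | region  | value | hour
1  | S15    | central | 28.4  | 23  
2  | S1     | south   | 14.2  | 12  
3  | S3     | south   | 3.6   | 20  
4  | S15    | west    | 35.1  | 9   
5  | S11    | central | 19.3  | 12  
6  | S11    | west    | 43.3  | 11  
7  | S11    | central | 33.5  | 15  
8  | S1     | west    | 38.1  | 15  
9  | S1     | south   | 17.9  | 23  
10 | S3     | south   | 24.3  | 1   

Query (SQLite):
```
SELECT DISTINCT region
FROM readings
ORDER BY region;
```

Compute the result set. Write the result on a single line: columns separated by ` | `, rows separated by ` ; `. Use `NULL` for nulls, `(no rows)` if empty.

Collect distinct region values from readings.

central ; south ; west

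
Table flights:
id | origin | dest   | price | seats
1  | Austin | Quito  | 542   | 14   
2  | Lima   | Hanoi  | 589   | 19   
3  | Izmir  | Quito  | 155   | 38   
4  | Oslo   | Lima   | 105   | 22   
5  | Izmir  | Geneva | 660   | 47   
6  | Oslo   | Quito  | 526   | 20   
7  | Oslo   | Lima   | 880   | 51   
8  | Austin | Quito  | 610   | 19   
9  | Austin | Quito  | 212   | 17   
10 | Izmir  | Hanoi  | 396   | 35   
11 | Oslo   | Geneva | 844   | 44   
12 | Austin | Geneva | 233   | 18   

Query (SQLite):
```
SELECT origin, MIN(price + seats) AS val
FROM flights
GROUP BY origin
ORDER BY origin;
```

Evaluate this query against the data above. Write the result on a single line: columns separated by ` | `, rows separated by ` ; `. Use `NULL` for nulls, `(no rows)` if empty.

Austin | 229 ; Izmir | 193 ; Lima | 608 ; Oslo | 127

For each row compute price + seats.
Group by origin; take MIN of the expression per group.
  Austin: ids {1, 8, 9, 12} → MIN(price + seats)=229
  Izmir: ids {3, 5, 10} → MIN(price + seats)=193
  Lima: ids {2} → MIN(price + seats)=608
  Oslo: ids {4, 6, 7, 11} → MIN(price + seats)=127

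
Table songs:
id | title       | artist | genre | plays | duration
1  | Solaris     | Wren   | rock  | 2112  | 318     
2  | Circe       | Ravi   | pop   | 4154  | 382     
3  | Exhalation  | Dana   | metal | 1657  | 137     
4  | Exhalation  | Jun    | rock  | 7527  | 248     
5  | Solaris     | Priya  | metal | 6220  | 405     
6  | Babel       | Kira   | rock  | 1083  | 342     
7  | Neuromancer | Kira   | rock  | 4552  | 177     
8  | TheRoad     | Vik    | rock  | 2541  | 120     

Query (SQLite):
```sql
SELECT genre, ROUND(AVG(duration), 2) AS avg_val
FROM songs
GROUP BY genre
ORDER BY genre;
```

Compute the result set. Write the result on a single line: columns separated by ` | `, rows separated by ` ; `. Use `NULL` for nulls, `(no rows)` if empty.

Partition songs by genre; compute ROUND(AVG(duration), 2) within each group.
  metal: ids {3, 5} → ROUND(AVG(duration), 2)=271
  pop: ids {2} → ROUND(AVG(duration), 2)=382
  rock: ids {1, 4, 6, 7, 8} → ROUND(AVG(duration), 2)=241

metal | 271 ; pop | 382 ; rock | 241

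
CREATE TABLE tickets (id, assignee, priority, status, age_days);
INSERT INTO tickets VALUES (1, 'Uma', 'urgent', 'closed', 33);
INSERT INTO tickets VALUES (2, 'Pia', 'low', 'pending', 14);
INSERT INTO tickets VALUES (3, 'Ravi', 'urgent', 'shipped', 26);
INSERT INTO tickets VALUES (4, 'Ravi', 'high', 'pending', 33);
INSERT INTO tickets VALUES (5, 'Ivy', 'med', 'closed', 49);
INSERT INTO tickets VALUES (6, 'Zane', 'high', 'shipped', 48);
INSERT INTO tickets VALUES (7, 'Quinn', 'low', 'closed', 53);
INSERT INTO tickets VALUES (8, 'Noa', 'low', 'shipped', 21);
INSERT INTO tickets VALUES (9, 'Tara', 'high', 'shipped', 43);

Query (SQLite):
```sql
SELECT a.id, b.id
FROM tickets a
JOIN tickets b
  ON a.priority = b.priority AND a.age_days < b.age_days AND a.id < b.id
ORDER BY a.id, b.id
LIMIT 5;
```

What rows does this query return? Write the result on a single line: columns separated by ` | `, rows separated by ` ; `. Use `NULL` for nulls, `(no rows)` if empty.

2 | 7 ; 2 | 8 ; 4 | 6 ; 4 | 9

Pairs (a,b) with same priority, a.age_days < b.age_days, a.id < b.id.
priority groups: high:{4,6,9} low:{2,7,8} med:{5} urgent:{1,3}
Ordered by (a.id, b.id); first 5.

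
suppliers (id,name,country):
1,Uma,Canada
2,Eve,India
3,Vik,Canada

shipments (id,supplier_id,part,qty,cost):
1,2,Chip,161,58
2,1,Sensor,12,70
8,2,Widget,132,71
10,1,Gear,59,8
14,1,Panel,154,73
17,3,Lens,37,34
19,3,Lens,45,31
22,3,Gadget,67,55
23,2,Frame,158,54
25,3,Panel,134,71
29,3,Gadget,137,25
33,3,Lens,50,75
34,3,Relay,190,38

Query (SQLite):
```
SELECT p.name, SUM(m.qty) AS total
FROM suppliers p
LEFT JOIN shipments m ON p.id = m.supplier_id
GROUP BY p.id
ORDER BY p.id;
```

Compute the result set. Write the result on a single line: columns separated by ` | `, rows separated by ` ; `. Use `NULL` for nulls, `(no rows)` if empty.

LEFT JOIN keeps every suppliers row; unmatched ones get NULL for shipments columns.
Group by suppliers.id and compute SUM(m.qty). SUM over an all-NULL group is NULL.
  1: ids {2, 10, 14} → SUM(m.qty)=225
  2: ids {1, 8, 23} → SUM(m.qty)=451
  3: ids {17, 19, 22, 25, 29, 33, 34} → SUM(m.qty)=660

Uma | 225 ; Eve | 451 ; Vik | 660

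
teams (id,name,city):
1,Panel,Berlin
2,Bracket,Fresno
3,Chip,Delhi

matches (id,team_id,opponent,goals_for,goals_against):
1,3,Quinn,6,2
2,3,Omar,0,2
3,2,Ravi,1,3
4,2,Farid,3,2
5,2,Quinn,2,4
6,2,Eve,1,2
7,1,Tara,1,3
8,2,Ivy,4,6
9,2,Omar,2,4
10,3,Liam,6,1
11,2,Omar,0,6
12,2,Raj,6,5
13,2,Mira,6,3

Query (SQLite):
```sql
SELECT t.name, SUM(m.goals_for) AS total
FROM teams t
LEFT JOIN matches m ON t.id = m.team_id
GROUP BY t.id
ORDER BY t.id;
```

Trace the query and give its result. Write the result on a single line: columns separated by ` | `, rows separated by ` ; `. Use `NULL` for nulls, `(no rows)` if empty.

LEFT JOIN keeps every teams row; unmatched ones get NULL for matches columns.
Group by teams.id and compute SUM(m.goals_for). SUM over an all-NULL group is NULL.
  1: ids {7} → SUM(m.goals_for)=1
  2: ids {3, 4, 5, 6, 8, 9, 11, 12, 13} → SUM(m.goals_for)=25
  3: ids {1, 2, 10} → SUM(m.goals_for)=12

Panel | 1 ; Bracket | 25 ; Chip | 12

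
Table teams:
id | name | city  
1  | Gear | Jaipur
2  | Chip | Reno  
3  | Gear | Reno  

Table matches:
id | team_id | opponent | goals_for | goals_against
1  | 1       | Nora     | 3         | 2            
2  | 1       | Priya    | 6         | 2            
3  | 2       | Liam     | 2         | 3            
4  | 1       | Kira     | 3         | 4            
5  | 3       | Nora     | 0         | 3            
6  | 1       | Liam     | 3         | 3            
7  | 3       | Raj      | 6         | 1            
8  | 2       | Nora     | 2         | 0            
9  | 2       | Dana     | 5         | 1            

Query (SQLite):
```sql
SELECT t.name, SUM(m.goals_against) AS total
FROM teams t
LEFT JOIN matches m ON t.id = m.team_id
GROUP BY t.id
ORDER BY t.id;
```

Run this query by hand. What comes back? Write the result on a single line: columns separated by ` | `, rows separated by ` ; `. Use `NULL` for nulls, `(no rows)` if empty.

Gear | 11 ; Chip | 4 ; Gear | 4

LEFT JOIN keeps every teams row; unmatched ones get NULL for matches columns.
Group by teams.id and compute SUM(m.goals_against). SUM over an all-NULL group is NULL.
  1: ids {1, 2, 4, 6} → SUM(m.goals_against)=11
  2: ids {3, 8, 9} → SUM(m.goals_against)=4
  3: ids {5, 7} → SUM(m.goals_against)=4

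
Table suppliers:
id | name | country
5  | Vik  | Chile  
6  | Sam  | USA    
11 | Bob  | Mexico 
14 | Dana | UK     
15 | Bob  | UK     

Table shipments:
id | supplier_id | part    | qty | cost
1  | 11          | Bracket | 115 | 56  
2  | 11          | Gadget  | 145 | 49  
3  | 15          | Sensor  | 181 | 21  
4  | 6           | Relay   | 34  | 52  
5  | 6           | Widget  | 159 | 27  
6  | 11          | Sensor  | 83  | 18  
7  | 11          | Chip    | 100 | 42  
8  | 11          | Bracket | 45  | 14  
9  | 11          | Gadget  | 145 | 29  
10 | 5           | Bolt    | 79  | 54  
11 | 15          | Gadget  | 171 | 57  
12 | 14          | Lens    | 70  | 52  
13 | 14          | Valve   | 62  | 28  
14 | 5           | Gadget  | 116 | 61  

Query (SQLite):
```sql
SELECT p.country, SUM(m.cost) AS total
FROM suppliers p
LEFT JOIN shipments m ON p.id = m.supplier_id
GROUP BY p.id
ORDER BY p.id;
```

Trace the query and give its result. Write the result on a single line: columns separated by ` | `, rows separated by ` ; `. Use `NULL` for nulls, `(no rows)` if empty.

Chile | 115 ; USA | 79 ; Mexico | 208 ; UK | 80 ; UK | 78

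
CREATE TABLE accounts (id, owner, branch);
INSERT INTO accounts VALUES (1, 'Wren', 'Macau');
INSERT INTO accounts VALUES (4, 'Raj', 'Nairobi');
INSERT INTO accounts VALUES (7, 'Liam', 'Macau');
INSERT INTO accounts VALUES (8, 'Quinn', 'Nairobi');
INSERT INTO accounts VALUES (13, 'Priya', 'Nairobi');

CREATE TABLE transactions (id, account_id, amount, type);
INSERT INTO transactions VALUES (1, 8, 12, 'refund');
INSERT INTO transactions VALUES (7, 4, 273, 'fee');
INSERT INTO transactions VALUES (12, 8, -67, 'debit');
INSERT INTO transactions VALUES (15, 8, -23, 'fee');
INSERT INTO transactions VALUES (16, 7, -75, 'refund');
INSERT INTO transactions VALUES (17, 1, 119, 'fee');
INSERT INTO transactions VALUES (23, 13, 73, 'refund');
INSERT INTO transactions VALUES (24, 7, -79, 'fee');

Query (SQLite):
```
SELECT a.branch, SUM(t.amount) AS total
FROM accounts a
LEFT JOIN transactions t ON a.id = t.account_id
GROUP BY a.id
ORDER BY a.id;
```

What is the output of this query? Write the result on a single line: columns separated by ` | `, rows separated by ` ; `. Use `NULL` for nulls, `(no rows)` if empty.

Macau | 119 ; Nairobi | 273 ; Macau | -154 ; Nairobi | -78 ; Nairobi | 73

LEFT JOIN keeps every accounts row; unmatched ones get NULL for transactions columns.
Group by accounts.id and compute SUM(t.amount). SUM over an all-NULL group is NULL.
  1: ids {17} → SUM(t.amount)=119
  4: ids {7} → SUM(t.amount)=273
  7: ids {16, 24} → SUM(t.amount)=-154
  8: ids {1, 12, 15} → SUM(t.amount)=-78
  13: ids {23} → SUM(t.amount)=73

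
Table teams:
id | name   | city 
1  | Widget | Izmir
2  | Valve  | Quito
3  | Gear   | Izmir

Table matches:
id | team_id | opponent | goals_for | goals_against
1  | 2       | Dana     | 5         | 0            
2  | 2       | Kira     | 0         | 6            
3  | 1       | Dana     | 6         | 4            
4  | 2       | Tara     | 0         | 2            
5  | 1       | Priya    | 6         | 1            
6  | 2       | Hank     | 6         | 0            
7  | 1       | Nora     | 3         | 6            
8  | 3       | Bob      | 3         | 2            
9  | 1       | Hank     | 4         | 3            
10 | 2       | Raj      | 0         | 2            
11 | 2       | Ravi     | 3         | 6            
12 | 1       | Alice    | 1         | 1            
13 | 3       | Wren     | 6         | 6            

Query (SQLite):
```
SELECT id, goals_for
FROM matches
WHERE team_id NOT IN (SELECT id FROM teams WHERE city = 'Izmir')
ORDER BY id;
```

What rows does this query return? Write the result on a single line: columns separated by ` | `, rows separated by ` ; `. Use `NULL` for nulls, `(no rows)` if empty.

Inner query: teams.id where city = 'Izmir'.
Outer: keep matches rows whose team_id is not in that set.
Inner query → {1, 3}

1 | 5 ; 2 | 0 ; 4 | 0 ; 6 | 6 ; 10 | 0 ; 11 | 3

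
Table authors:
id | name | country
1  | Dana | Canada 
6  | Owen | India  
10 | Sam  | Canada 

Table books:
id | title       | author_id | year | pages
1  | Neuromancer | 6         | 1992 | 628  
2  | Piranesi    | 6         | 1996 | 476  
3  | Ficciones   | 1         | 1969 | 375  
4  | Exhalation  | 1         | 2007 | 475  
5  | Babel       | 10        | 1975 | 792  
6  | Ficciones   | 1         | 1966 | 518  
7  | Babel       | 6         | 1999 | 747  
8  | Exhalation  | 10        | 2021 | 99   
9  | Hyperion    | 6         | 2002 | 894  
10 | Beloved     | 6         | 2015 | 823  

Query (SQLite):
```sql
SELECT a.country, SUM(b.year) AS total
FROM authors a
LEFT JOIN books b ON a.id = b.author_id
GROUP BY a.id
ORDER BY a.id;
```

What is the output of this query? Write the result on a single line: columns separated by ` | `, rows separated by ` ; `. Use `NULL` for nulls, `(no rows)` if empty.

Canada | 5942 ; India | 10004 ; Canada | 3996

LEFT JOIN keeps every authors row; unmatched ones get NULL for books columns.
Group by authors.id and compute SUM(b.year). SUM over an all-NULL group is NULL.
  1: ids {3, 4, 6} → SUM(b.year)=5942
  6: ids {1, 2, 7, 9, 10} → SUM(b.year)=10004
  10: ids {5, 8} → SUM(b.year)=3996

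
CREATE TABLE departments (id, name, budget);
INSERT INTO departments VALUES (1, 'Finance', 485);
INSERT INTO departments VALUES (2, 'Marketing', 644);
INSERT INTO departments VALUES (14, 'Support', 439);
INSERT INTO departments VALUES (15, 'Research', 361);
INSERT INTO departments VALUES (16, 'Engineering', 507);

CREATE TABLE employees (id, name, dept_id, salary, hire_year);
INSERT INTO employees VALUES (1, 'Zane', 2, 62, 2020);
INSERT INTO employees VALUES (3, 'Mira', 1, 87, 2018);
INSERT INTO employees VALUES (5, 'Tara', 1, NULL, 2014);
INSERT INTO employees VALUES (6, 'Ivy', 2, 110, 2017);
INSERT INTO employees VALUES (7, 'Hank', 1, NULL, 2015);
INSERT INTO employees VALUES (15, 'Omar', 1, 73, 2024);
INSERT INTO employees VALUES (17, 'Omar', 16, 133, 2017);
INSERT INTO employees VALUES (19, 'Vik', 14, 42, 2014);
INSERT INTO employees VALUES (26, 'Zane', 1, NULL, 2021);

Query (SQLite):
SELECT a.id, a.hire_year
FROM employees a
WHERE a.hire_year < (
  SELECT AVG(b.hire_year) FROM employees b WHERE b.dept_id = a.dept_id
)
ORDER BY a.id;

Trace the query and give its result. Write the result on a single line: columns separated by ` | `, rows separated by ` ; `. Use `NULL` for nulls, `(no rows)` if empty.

3 | 2018 ; 5 | 2014 ; 6 | 2017 ; 7 | 2015

For each employees row a, compute AVG(hire_year) over rows sharing a.dept_id.
Keep row a if a.hire_year < that per-group AVG.
  dept_id=1: AVG(hire_year) = 2018.4
  dept_id=2: AVG(hire_year) = 2018.5
  dept_id=14: AVG(hire_year) = 2014.0
  dept_id=16: AVG(hire_year) = 2017.0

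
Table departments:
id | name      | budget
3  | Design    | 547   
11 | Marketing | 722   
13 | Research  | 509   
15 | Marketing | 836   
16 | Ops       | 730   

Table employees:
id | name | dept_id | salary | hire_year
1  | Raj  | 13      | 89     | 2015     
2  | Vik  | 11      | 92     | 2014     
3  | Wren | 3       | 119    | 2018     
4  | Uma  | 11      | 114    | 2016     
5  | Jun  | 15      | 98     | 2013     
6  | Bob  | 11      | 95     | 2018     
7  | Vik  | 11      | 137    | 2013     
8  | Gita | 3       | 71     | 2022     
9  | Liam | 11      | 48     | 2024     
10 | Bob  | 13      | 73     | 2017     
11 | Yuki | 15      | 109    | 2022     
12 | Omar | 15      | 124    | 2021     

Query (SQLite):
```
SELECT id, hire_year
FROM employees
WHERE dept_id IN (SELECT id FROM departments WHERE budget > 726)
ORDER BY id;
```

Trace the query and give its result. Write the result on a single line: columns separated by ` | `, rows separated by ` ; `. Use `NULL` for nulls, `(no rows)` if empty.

5 | 2013 ; 11 | 2022 ; 12 | 2021

Inner query: departments.id where budget > 726.
Outer: keep employees rows whose dept_id is in that set.
Inner query → {15, 16}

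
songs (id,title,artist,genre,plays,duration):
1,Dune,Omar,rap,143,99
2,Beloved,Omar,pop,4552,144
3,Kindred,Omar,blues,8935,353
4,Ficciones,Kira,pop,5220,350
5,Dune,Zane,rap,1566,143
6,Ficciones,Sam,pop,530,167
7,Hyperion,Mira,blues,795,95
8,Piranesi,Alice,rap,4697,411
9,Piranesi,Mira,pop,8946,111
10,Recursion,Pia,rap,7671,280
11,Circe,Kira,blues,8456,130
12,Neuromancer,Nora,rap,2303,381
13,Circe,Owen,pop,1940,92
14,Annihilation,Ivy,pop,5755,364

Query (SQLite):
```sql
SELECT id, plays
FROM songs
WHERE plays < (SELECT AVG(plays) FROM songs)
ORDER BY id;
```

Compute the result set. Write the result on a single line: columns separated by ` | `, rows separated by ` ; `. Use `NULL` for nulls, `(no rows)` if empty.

1 | 143 ; 5 | 1566 ; 6 | 530 ; 7 | 795 ; 12 | 2303 ; 13 | 1940

Scalar subquery: AVG(plays) over all songs rows = 4393.5.
Keep rows where plays < that value.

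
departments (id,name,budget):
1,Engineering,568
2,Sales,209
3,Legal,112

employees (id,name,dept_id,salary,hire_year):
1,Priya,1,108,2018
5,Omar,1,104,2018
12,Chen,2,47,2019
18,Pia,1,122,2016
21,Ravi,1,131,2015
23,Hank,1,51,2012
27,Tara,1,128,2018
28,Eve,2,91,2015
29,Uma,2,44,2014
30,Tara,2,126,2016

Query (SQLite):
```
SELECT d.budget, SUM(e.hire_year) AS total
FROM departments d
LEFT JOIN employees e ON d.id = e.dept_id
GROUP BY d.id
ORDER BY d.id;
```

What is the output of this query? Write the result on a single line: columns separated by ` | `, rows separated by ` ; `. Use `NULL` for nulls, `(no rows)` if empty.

568 | 12097 ; 209 | 8064 ; 112 | NULL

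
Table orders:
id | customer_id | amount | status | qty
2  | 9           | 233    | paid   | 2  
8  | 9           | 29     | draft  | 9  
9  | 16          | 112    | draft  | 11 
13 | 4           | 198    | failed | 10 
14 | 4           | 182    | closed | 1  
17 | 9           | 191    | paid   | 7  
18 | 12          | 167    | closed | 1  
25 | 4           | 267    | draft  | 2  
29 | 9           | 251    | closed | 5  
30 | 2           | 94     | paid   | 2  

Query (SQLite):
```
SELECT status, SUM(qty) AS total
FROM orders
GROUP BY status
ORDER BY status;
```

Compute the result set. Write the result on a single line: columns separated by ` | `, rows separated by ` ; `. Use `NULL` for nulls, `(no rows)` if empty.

Partition orders by status; compute SUM(qty) within each group.
  closed: ids {14, 18, 29} → SUM(qty)=7
  draft: ids {8, 9, 25} → SUM(qty)=22
  failed: ids {13} → SUM(qty)=10
  paid: ids {2, 17, 30} → SUM(qty)=11

closed | 7 ; draft | 22 ; failed | 10 ; paid | 11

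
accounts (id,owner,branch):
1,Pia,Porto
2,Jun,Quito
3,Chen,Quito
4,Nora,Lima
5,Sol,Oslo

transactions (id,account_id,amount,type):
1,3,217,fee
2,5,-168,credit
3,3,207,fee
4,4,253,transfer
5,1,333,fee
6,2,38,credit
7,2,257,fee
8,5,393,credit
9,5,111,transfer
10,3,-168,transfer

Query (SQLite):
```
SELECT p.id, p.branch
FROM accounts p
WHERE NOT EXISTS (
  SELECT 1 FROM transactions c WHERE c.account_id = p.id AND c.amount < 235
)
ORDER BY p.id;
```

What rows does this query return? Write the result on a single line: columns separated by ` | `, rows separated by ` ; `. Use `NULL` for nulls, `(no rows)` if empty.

For each accounts row, check whether any transactions with matching account_id has amount < 235.
Keep rows where that is false.

1 | Porto ; 4 | Lima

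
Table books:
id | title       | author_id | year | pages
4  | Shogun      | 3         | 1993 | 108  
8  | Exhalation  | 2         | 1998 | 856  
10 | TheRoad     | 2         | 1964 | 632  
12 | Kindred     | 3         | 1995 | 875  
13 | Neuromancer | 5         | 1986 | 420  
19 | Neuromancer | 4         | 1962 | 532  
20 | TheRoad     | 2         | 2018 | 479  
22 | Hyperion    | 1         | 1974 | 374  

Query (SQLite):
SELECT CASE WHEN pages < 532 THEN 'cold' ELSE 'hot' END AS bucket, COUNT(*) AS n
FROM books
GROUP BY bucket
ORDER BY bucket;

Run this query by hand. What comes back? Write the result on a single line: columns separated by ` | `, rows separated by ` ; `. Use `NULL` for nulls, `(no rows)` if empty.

cold | 4 ; hot | 4

Bucket rows by pages < 532 → 'cold' else 'hot'; count each bucket.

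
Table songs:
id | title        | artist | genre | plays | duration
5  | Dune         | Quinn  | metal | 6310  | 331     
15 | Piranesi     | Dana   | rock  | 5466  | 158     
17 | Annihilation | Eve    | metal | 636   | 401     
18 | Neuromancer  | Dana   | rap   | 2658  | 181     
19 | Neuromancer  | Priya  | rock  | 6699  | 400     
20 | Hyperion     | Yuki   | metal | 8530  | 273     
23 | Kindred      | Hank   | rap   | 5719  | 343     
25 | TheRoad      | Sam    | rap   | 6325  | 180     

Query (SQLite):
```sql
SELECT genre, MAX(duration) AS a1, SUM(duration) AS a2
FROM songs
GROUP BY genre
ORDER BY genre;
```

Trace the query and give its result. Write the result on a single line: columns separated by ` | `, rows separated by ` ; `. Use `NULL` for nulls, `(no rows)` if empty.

metal | 401 | 1005 ; rap | 343 | 704 ; rock | 400 | 558

Group songs by genre.
Per group compute: MAX(duration), SUM(duration).
  metal: ids {5, 17, 20} → MAX(duration)=401, SUM(duration)=1005
  rap: ids {18, 23, 25} → MAX(duration)=343, SUM(duration)=704
  rock: ids {15, 19} → MAX(duration)=400, SUM(duration)=558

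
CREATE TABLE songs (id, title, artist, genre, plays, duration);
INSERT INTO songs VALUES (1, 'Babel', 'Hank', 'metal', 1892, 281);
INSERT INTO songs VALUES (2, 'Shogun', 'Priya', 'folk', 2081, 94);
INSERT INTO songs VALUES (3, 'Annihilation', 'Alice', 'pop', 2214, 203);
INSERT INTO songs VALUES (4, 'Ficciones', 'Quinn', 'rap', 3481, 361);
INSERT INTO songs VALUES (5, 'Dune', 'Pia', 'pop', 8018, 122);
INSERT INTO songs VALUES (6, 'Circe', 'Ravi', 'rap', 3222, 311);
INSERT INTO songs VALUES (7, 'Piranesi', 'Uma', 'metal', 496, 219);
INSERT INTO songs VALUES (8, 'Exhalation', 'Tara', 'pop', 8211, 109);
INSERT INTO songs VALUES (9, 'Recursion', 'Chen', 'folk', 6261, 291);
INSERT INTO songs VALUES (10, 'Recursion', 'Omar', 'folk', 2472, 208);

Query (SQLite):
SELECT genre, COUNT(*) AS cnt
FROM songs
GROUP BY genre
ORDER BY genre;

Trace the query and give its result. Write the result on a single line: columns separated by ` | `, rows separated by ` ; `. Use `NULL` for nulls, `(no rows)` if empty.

Partition songs by genre; compute COUNT(*) within each group.
  folk: ids {2, 9, 10} → COUNT(*)=3
  metal: ids {1, 7} → COUNT(*)=2
  pop: ids {3, 5, 8} → COUNT(*)=3
  rap: ids {4, 6} → COUNT(*)=2

folk | 3 ; metal | 2 ; pop | 3 ; rap | 2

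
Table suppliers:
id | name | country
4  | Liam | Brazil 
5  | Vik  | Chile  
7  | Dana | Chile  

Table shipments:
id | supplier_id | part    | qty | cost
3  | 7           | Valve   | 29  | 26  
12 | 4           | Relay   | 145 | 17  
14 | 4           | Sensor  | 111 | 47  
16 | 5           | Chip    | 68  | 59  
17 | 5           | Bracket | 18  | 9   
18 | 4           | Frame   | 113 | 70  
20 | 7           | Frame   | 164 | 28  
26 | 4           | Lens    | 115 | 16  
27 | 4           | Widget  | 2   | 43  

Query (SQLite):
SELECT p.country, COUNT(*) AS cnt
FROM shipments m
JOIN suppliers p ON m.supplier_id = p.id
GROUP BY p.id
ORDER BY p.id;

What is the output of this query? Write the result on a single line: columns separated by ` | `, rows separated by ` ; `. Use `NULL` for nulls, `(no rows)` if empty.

Brazil | 5 ; Chile | 2 ; Chile | 2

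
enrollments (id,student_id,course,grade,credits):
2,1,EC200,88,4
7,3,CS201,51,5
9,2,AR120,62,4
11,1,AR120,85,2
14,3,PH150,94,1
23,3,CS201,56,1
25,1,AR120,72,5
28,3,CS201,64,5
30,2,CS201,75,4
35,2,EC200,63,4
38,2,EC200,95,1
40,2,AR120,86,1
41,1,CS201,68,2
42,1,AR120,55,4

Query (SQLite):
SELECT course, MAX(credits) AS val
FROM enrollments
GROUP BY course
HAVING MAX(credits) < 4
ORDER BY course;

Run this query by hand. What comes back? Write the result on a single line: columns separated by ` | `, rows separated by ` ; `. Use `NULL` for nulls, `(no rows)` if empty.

PH150 | 1

Partition enrollments by course; compute MAX(credits) within each group.
HAVING: keep groups where MAX(credits) < 4.
  AR120: ids {9, 11, 25, 40, 42} → MAX(credits)=5
  CS201: ids {7, 23, 28, 30, 41} → MAX(credits)=5
  EC200: ids {2, 35, 38} → MAX(credits)=4
  PH150: ids {14} → MAX(credits)=1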